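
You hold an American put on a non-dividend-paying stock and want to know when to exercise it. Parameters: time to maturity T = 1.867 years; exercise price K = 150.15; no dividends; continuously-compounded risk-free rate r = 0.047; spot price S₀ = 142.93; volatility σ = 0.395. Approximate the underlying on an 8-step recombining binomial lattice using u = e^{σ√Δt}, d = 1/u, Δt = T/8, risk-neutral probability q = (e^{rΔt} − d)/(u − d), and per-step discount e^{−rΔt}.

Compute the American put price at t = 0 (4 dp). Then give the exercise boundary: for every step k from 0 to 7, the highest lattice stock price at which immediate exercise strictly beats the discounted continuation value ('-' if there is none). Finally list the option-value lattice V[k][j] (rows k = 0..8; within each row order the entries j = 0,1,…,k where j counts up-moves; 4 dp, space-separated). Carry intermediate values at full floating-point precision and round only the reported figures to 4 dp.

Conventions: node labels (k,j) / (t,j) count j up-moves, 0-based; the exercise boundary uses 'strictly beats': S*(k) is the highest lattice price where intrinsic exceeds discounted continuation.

price = 29.1357
boundary = - - - 80.6319 66.6246 80.6319 97.5841 118.1004
tree:
29.1357
40.1980 17.8752
53.7783 26.4757 9.0111
69.5181 38.0389 14.6141 3.1760
83.5254 52.6377 23.1689 5.7245 0.5007
95.0993 69.5181 35.6422 10.2501 0.9757 0.0000
104.6627 83.5254 52.5659 18.2105 1.9014 0.0000 0.0000
112.5647 95.0993 69.5181 32.0496 3.7051 0.0000 0.0000 0.0000
119.0939 104.6627 83.5254 52.5659 7.2200 0.0000 0.0000 0.0000 0.0000

params: Δt=0.23337 u=1.21024 d=0.82628 q=0.48116 e^(-rΔt)=0.98909
t_8 payoffs: 119.0939 104.6627 83.5254 52.5659 7.2200 0.0000 0.0000 0.0000 0.0000
t_7: node(7,0) S=37.5853 payoff=112.5647 vs cont=110.9267 → 112.5647 [stop]  node(7,1) S=55.0507 payoff=95.0993 vs cont=93.4614 → 95.0993 [stop]  node(7,2) S=80.6319 payoff=69.5181 vs cont=67.8801 → 69.5181 [stop]  node(7,3) S=118.1004 payoff=32.0496 vs cont=30.4117 → 32.0496 [stop]  node(7,4) S=172.9799 payoff=0.0000 vs cont=3.7051 → 3.7051 [wait]  node(7,5) S=253.3610 payoff=0.0000 vs cont=0.0000 → 0.0000 [wait]  node(7,6) S=371.0942 payoff=0.0000 vs cont=0.0000 → 0.0000 [wait]  node(7,7) S=543.5361 payoff=0.0000 vs cont=0.0000 → 0.0000 [wait]  ⇒ S*(7)=118.1004
t_6: node(6,0) S=45.4873 payoff=104.6627 vs cont=103.0247 → 104.6627 [stop]  node(6,1) S=66.6246 payoff=83.5254 vs cont=81.8874 → 83.5254 [stop]  node(6,2) S=97.5841 payoff=52.5659 vs cont=50.9280 → 52.5659 [stop]  node(6,3) S=142.9300 payoff=7.2200 vs cont=18.2105 → 18.2105 [wait]  node(6,4) S=209.3475 payoff=0.0000 vs cont=1.9014 → 1.9014 [wait]  node(6,5) S=306.6281 payoff=0.0000 vs cont=0.0000 → 0.0000 [wait]  node(6,6) S=449.1137 payoff=0.0000 vs cont=0.0000 → 0.0000 [wait]  ⇒ S*(6)=97.5841
t_5: node(5,0) S=55.0507 payoff=95.0993 vs cont=93.4614 → 95.0993 [stop]  node(5,1) S=80.6319 payoff=69.5181 vs cont=67.8801 → 69.5181 [stop]  node(5,2) S=118.1004 payoff=32.0496 vs cont=35.6422 → 35.6422 [wait]  node(5,3) S=172.9799 payoff=0.0000 vs cont=10.2501 → 10.2501 [wait]  node(5,4) S=253.3610 payoff=0.0000 vs cont=0.9757 → 0.9757 [wait]  node(5,5) S=371.0942 payoff=0.0000 vs cont=0.0000 → 0.0000 [wait]  ⇒ S*(5)=80.6319
t_4: node(4,0) S=66.6246 payoff=83.5254 vs cont=81.8874 → 83.5254 [stop]  node(4,1) S=97.5841 payoff=52.5659 vs cont=52.6377 → 52.6377 [wait]  node(4,2) S=142.9300 payoff=7.2200 vs cont=23.1689 → 23.1689 [wait]  node(4,3) S=209.3475 payoff=0.0000 vs cont=5.7245 → 5.7245 [wait]  node(4,4) S=306.6281 payoff=0.0000 vs cont=0.5007 → 0.5007 [wait]  ⇒ S*(4)=66.6246
t_3: node(3,0) S=80.6319 payoff=69.5181 vs cont=67.9143 → 69.5181 [stop]  node(3,1) S=118.1004 payoff=32.0496 vs cont=38.0389 → 38.0389 [wait]  node(3,2) S=172.9799 payoff=0.0000 vs cont=14.6141 → 14.6141 [wait]  node(3,3) S=253.3610 payoff=0.0000 vs cont=3.1760 → 3.1760 [wait]  ⇒ S*(3)=80.6319
t_2: node(2,0) S=97.5841 payoff=52.5659 vs cont=53.7783 → 53.7783 [wait]  node(2,1) S=142.9300 payoff=7.2200 vs cont=26.4757 → 26.4757 [wait]  node(2,2) S=209.3475 payoff=0.0000 vs cont=9.0111 → 9.0111 [wait]  ⇒ S*(2)=-
t_1: node(1,0) S=118.1004 payoff=32.0496 vs cont=40.1980 → 40.1980 [wait]  node(1,1) S=172.9799 payoff=0.0000 vs cont=17.8752 → 17.8752 [wait]  ⇒ S*(1)=-
t_0: node(0,0) S=142.9300 payoff=7.2200 vs cont=29.1357 → 29.1357 [wait]  ⇒ S*(0)=-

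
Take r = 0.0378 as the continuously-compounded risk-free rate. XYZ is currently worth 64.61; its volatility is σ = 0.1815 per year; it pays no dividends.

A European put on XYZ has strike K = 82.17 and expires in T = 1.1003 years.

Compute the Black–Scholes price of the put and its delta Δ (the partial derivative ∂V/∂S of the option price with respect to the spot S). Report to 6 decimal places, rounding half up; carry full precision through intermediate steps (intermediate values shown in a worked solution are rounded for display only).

price = 15.249043
Δ = -0.828732

σ√T = 0.1815·√1.1003 = 0.190385
d₁ = (ln(S/K) + (r+σ²/2)T) / (σ√T) = (ln(64.61/82.17) + (0.0378+0.1815²/2)·1.1003) / 0.190385 = (-0.240421 + 0.059715) / 0.190385 = -0.949165
d₂ = d₁ − σ√T = -0.949165 − 0.190385 = -1.139550
e^{−rT} = 0.959262
N(−d₁) = 0.828732,  N(−d₂) = 0.872763
Put price V = K·e^{−rT}·N(−d₂) − S·N(−d₁) = 68.793395 − 53.544352 = 15.249043
Δ = −N(−d₁) = -0.828732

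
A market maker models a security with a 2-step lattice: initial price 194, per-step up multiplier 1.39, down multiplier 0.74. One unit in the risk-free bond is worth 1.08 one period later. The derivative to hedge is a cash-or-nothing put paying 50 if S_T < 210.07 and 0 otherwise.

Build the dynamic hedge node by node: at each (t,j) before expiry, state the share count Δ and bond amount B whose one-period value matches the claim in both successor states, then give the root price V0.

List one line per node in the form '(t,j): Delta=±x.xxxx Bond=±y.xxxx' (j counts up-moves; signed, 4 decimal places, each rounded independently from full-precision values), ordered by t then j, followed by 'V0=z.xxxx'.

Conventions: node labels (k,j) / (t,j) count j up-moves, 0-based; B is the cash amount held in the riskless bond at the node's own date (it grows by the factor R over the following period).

Under the risk-neutral measure, an up-move has probability p* = (R−d)/(u−d) = 0.5231 and values discount at R = 1.08.
Payoffs at expiry: V(2,0)=50.0000, V(2,1)=50.0000, V(2,2)=0.0000
(1,0): S=143.5600. Δ = (V_up−V_dn)/(S_up−S_dn) = (50.0000−50.0000)/(199.5484−106.2344) = 0.0000. V = [p*·50.0000 + (1−p*)·50.0000]/1.08 = 46.2963. B = V − Δ·S = 46.2963.
(1,1): S=269.6600. Δ = (V_up−V_dn)/(S_up−S_dn) = (0.0000−50.0000)/(374.8274−199.5484) = -0.2853. V = [p*·0.0000 + (1−p*)·50.0000]/1.08 = 22.0798. B = V − Δ·S = 99.0028.
(0,0): S=194.0000. Δ = (V_up−V_dn)/(S_up−S_dn) = (22.0798−46.2963)/(269.6600−143.5600) = -0.1920. V = [p*·22.0798 + (1−p*)·46.2963]/1.08 = 31.1381. B = V − Δ·S = 68.3943.
As a check, the time-0 holding Δ(0,0)·S0 + B(0,0) comes to 31.1381 — exactly V0.

(0,0): Delta=-0.1920 Bond=68.3943
(1,0): Delta=0.0000 Bond=46.2963
(1,1): Delta=-0.2853 Bond=99.0028
V0=31.1381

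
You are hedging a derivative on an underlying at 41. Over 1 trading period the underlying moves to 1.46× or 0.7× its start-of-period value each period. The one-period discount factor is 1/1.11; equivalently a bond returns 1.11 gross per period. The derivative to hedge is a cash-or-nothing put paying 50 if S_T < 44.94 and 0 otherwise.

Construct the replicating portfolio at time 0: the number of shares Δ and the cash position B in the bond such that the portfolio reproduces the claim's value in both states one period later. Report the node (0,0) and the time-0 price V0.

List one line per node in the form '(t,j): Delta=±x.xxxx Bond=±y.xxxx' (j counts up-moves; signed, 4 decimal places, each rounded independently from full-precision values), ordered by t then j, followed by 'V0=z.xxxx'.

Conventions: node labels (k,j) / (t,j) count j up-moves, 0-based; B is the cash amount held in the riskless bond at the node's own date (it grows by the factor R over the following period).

(0,0): Delta=-1.6046 Bond=86.5339
V0=20.7444

Arbitrage-free pricing uses the up-move probability p* = (R−d)/(u−d) = 0.5395, discounting each step at R = 1.11.
Expiry values: V(1,0)=50.0000, V(1,1)=0.0000
(0,0): S=41.0000. Δ = (V_up−V_dn)/(S_up−S_dn) = (0.0000−50.0000)/(59.8600−28.7000) = -1.6046. V = [p*·0.0000 + (1−p*)·50.0000]/1.11 = 20.7444. B = V − Δ·S = 86.5339.
Sanity check at the root: Δ(0,0)·S0 + B(0,0) reproduces V0 = 20.7444.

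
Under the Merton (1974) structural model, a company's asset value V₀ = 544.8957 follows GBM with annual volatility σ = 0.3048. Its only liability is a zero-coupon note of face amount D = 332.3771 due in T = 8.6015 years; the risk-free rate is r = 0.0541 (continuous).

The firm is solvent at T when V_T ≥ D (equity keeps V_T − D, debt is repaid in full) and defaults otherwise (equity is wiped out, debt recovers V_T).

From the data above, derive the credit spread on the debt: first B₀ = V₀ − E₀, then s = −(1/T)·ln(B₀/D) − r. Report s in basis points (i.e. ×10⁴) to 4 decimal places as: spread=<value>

spread=119.7477

Work the structural quantities from V₀ = 544.8957 against face 332.3771:
d₁ = [ln(V₀/D) + (r + σ²/2)T] / (σ√T)
   = [ln(544.8957/332.3771) + (0.0541 + 0.5·0.3048²)·8.6015] / (0.3048·√8.6015)
   = [0.494324 + 0.864894] / 0.893927 = 1.520502
d₂ = d₁ − σ√T = 1.520502 − 0.893927 = 0.626575
N(d₁) = 0.935808,  N(d₂) = 0.734531,  e^(−rT) = 0.627921
E₀ = V₀·N(d₁) − D·e^(−rT)·N(d₂)
   = 544.8957·0.935808 − 332.3771·0.627921·0.734531 = 356.616105
B₀ = V₀ − E₀ = 544.8957 − 356.616105 = 188.279595
spread = −(1/T)·ln(B₀/D) − r = −(1/8.6015)·ln(188.279595/332.3771) − 0.0541 = 0.01197477
in basis points: 0.01197477 × 10⁴ = 119.7477 bp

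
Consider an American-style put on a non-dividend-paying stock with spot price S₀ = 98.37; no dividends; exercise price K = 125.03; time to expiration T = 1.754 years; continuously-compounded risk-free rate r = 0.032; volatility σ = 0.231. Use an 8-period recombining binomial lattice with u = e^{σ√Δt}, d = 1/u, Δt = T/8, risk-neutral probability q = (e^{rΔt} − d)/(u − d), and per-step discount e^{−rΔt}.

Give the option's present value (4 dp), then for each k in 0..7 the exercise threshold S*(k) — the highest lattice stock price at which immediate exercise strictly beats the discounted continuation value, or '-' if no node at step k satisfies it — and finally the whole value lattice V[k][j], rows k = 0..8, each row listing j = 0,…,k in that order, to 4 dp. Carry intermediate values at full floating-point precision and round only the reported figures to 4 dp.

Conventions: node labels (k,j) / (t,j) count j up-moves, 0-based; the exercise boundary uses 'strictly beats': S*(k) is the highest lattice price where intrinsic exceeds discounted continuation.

Δt=0.21925  u=1.11423  d=0.89748  q=0.50547  discount=0.99301
step 8 (expiry): payoffs max(K−S,0) = 83.6240 73.6241 61.2091 45.7958 26.6600 2.9028 0.0000 0.0000 0.0000
step 7: (k=7,j=0): S=46.1358, K−S=78.8942, hold=78.0200 ⇒ V=78.8942 exercise | (k=7,j=1): S=57.2780, K−S=67.7520, hold=66.8778 ⇒ V=67.7520 exercise | (k=7,j=2): S=71.1112, K−S=53.9188, hold=53.0447 ⇒ V=53.9188 exercise | (k=7,j=3): S=88.2852, K−S=36.7448, hold=35.8707 ⇒ V=36.7448 exercise | (k=7,j=4): S=109.6068, K−S=15.4232, hold=14.5490 ⇒ V=15.4232 exercise | (k=7,j=5): S=136.0779, K−S=0.0000, hold=1.4255 ⇒ V=1.4255 continue | (k=7,j=6): S=168.9419, K−S=0.0000, hold=0.0000 ⇒ V=0.0000 continue | (k=7,j=7): S=209.7428, K−S=0.0000, hold=0.0000 ⇒ V=0.0000 continue  boundary S*=109.6068
step 6: (k=6,j=0): S=51.4059, K−S=73.6241, hold=72.7499 ⇒ V=73.6241 exercise | (k=6,j=1): S=63.8209, K−S=61.2091, hold=60.3350 ⇒ V=61.2091 exercise | (k=6,j=2): S=79.2342, K−S=45.7958, hold=44.9216 ⇒ V=45.7958 exercise | (k=6,j=3): S=98.3700, K−S=26.6600, hold=25.7859 ⇒ V=26.6600 exercise | (k=6,j=4): S=122.1272, K−S=2.9028, hold=8.2894 ⇒ V=8.2894 continue | (k=6,j=5): S=151.6221, K−S=0.0000, hold=0.7000 ⇒ V=0.7000 continue | (k=6,j=6): S=188.2401, K−S=0.0000, hold=0.0000 ⇒ V=0.0000 continue  boundary S*=98.3700
step 5: (k=5,j=0): S=57.2780, K−S=67.7520, hold=66.8778 ⇒ V=67.7520 exercise | (k=5,j=1): S=71.1112, K−S=53.9188, hold=53.0447 ⇒ V=53.9188 exercise | (k=5,j=2): S=88.2852, K−S=36.7448, hold=35.8707 ⇒ V=36.7448 exercise | (k=5,j=3): S=109.6068, K−S=15.4232, hold=17.2528 ⇒ V=17.2528 continue | (k=5,j=4): S=136.0779, K−S=0.0000, hold=4.4221 ⇒ V=4.4221 continue | (k=5,j=5): S=168.9419, K−S=0.0000, hold=0.3438 ⇒ V=0.3438 continue  boundary S*=88.2852
step 4: (k=4,j=0): S=63.8209, K−S=61.2091, hold=60.3350 ⇒ V=61.2091 exercise | (k=4,j=1): S=79.2342, K−S=45.7958, hold=44.9216 ⇒ V=45.7958 exercise | (k=4,j=2): S=98.3700, K−S=26.6600, hold=26.7042 ⇒ V=26.7042 continue | (k=4,j=3): S=122.1272, K−S=2.9028, hold=10.6920 ⇒ V=10.6920 continue | (k=4,j=4): S=151.6221, K−S=0.0000, hold=2.3441 ⇒ V=2.3441 continue  boundary S*=79.2342
step 3: (k=3,j=0): S=71.1112, K−S=53.9188, hold=53.0447 ⇒ V=53.9188 exercise | (k=3,j=1): S=88.2852, K−S=36.7448, hold=35.8929 ⇒ V=36.7448 exercise | (k=3,j=2): S=109.6068, K−S=15.4232, hold=18.4804 ⇒ V=18.4804 continue | (k=3,j=3): S=136.0779, K−S=0.0000, hold=6.4271 ⇒ V=6.4271 continue  boundary S*=88.2852
step 2: (k=2,j=0): S=79.2342, K−S=45.7958, hold=44.9216 ⇒ V=45.7958 exercise | (k=2,j=1): S=98.3700, K−S=26.6600, hold=27.3204 ⇒ V=27.3204 continue | (k=2,j=2): S=122.1272, K−S=2.9028, hold=12.3013 ⇒ V=12.3013 continue  boundary S*=79.2342
step 1: (k=1,j=0): S=88.2852, K−S=36.7448, hold=36.2022 ⇒ V=36.7448 exercise | (k=1,j=1): S=109.6068, K−S=15.4232, hold=19.5908 ⇒ V=19.5908 continue  boundary S*=88.2852
step 0: (k=0,j=0): S=98.3700, K−S=26.6600, hold=27.8777 ⇒ V=27.8777 continue  boundary S*=-

price = 27.8777
boundary = - 88.2852 79.2342 88.2852 79.2342 88.2852 98.3700 109.6068
tree:
27.8777
36.7448 19.5908
45.7958 27.3204 12.3013
53.9188 36.7448 18.4804 6.4271
61.2091 45.7958 26.7042 10.6920 2.3441
67.7520 53.9188 36.7448 17.2528 4.4221 0.3438
73.6241 61.2091 45.7958 26.6600 8.2894 0.7000 0.0000
78.8942 67.7520 53.9188 36.7448 15.4232 1.4255 0.0000 0.0000
83.6240 73.6241 61.2091 45.7958 26.6600 2.9028 0.0000 0.0000 0.0000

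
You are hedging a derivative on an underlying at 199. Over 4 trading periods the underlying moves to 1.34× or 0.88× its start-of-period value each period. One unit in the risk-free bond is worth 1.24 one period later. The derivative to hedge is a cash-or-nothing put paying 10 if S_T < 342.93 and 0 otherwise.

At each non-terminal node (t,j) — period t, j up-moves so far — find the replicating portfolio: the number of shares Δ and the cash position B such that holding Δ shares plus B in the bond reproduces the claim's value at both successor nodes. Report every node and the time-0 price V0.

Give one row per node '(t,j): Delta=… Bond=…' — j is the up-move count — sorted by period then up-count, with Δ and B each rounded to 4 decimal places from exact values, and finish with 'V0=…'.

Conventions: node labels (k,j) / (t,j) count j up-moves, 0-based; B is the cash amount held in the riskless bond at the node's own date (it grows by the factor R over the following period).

(0,0): Delta=-0.0229 Bond=5.4344
(1,0): Delta=-0.0494 Bond=11.3903
(1,1): Delta=-0.0180 Bond=5.4466
(2,0): Delta=0.0000 Bond=6.5036
(2,1): Delta=-0.0585 Bond=16.2407
(2,2): Delta=-0.0107 Bond=4.1186
(3,0): Delta=0.0000 Bond=8.0645
(3,1): Delta=0.0000 Bond=8.0645
(3,2): Delta=-0.0691 Bond=23.4923
(3,3): Delta=0.0000 Bond=0.0000
V0=0.8801

Under the risk-neutral measure, an up-move has probability p* = (R−d)/(u−d) = 0.7826 and values discount at R = 1.24.
At maturity the claim pays: V(4,0)=10.0000, V(4,1)=10.0000, V(4,2)=10.0000, V(4,3)=0.0000, V(4,4)=0.0000
  t=3,j=0: stock 135.6129 → up 181.7213 (V=10.0000), down 119.3394 (V=10.0000). Price 8.0645; hedge Δ=0.0000, bond B=8.0645.
  t=3,j=1: stock 206.5015 → up 276.7120 (V=10.0000), down 181.7213 (V=10.0000). Price 8.0645; hedge Δ=0.0000, bond B=8.0645.
  t=3,j=2: stock 314.4455 → up 421.3569 (V=0.0000), down 276.7120 (V=10.0000). Price 1.7532; hedge Δ=-0.0691, bond B=23.4923.
  t=3,j=3: stock 478.8147 → up 641.6117 (V=0.0000), down 421.3569 (V=0.0000). Price 0.0000; hedge Δ=0.0000, bond B=0.0000.
  t=2,j=0: stock 154.1056 → up 206.5015 (V=8.0645), down 135.6129 (V=8.0645). Price 6.5036; hedge Δ=0.0000, bond B=6.5036.
  t=2,j=1: stock 234.6608 → up 314.4455 (V=1.7532), down 206.5015 (V=8.0645). Price 2.5203; hedge Δ=-0.0585, bond B=16.2407.
  t=2,j=2: stock 357.3244 → up 478.8147 (V=0.0000), down 314.4455 (V=1.7532). Price 0.3074; hedge Δ=-0.0107, bond B=4.1186.
  t=1,j=0: stock 175.1200 → up 234.6608 (V=2.5203), down 154.1056 (V=6.5036). Price 2.7309; hedge Δ=-0.0494, bond B=11.3903.
  t=1,j=1: stock 266.6600 → up 357.3244 (V=0.3074), down 234.6608 (V=2.5203). Price 0.6358; hedge Δ=-0.0180, bond B=5.4466.
  t=0,j=0: stock 199.0000 → up 266.6600 (V=0.6358), down 175.1200 (V=2.7309). Price 0.8801; hedge Δ=-0.0229, bond B=5.4344.
Verification: the root portfolio costs Δ(0,0)·S0 + B(0,0) = 0.8801, matching V0.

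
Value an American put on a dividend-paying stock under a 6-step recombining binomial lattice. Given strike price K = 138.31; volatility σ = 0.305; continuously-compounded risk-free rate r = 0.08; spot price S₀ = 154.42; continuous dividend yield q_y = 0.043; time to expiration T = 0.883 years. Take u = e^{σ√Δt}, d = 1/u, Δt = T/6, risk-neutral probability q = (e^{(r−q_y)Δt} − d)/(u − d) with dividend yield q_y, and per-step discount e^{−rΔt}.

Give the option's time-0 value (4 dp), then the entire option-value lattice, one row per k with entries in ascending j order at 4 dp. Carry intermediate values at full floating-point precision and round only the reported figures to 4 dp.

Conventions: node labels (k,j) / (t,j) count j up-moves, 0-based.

price = 8.6155
tree:
8.6155
13.5030 3.8171
20.5105 6.6506 1.0070
29.9514 11.3343 2.0138 0.0000
41.6059 18.7347 4.0276 0.0000 0.0000
52.2839 29.6025 8.0548 0.0000 0.0000 0.0000
61.7828 41.6059 16.1091 0.0000 0.0000 0.0000 0.0000

params: Δt=0.14717 u=1.12413 d=0.88958 q=0.49406 e^(-rΔt)=0.98830
t_6 payoffs: 61.7828 41.6059 16.1091 0.0000 0.0000 0.0000 0.0000
k=5: node(5,0) S=86.0261 payoff=52.2839 vs cont=51.2077 → 52.2839 [stop]  node(5,1) S=108.7075 payoff=29.6025 vs cont=28.6694 → 29.6025 [stop]  node(5,2) S=137.3691 payoff=0.9409 vs cont=8.0548 → 8.0548 [wait]  node(5,3) S=173.5874 payoff=0.0000 vs cont=0.0000 → 0.0000 [wait]  node(5,4) S=219.3550 payoff=0.0000 vs cont=0.0000 → 0.0000 [wait]  node(5,5) S=277.1895 payoff=0.0000 vs cont=0.0000 → 0.0000 [wait]
k=4: node(4,0) S=96.7041 payoff=41.6059 vs cont=40.5971 → 41.6059 [stop]  node(4,1) S=122.2009 payoff=16.1091 vs cont=18.7347 → 18.7347 [wait]  node(4,2) S=154.4200 payoff=0.0000 vs cont=4.0276 → 4.0276 [wait]  node(4,3) S=195.1339 payoff=0.0000 vs cont=0.0000 → 0.0000 [wait]  node(4,4) S=246.5824 payoff=0.0000 vs cont=0.0000 → 0.0000 [wait]
k=3: node(3,0) S=108.7075 payoff=29.6025 vs cont=29.9514 → 29.9514 [wait]  node(3,1) S=137.3691 payoff=0.9409 vs cont=11.3343 → 11.3343 [wait]  node(3,2) S=173.5874 payoff=0.0000 vs cont=2.0138 → 2.0138 [wait]  node(3,3) S=219.3550 payoff=0.0000 vs cont=0.0000 → 0.0000 [wait]
k=2: node(2,0) S=122.2009 payoff=16.1091 vs cont=20.5105 → 20.5105 [wait]  node(2,1) S=154.4200 payoff=0.0000 vs cont=6.6506 → 6.6506 [wait]  node(2,2) S=195.1339 payoff=0.0000 vs cont=1.0070 → 1.0070 [wait]
k=1: node(1,0) S=137.3691 payoff=0.9409 vs cont=13.5030 → 13.5030 [wait]  node(1,1) S=173.5874 payoff=0.0000 vs cont=3.8171 → 3.8171 [wait]
k=0: node(0,0) S=154.4200 payoff=0.0000 vs cont=8.6155 → 8.6155 [wait]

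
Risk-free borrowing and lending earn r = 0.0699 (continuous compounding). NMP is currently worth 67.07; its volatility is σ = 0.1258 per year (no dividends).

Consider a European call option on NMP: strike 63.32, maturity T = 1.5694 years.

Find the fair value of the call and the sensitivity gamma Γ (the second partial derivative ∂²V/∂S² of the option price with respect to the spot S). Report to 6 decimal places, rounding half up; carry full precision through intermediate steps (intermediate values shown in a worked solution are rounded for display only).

price = 11.047342
Γ = 0.019708

σ√T = 0.1258·√1.5694 = 0.157597
d₁ = (ln(S/K) + (r+σ²/2)T) / (σ√T) = (ln(67.07/63.32) + (0.0699+0.1258²/2)·1.5694) / 0.157597 = (0.057536 + 0.122119) / 0.157597 = 1.139966
d₂ = d₁ − σ√T = 1.139966 − 0.157597 = 0.982369
e^{−rT} = 0.896102
N(d₁) = 0.872850,  N(d₂) = 0.837041
Call price V = S·N(d₁) − K·e^{−rT}·N(d₂) = 58.542037 − 47.494694 = 11.047342
φ(d₁) = (1/√(2π))·e^{−d₁²/2} = 0.208316
Γ = φ(d₁) / (S·σ·√T) = 0.019708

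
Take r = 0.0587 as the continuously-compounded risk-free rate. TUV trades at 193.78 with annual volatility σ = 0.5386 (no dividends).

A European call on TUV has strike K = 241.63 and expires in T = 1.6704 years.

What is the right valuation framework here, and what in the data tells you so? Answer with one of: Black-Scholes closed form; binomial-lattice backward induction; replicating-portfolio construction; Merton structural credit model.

framework: Black-Scholes closed form

Key observation: the strike-241.63 call on TUV is European-exercise on a continuously-modelled lognormal underlying, so its value is a single closed-form evaluation.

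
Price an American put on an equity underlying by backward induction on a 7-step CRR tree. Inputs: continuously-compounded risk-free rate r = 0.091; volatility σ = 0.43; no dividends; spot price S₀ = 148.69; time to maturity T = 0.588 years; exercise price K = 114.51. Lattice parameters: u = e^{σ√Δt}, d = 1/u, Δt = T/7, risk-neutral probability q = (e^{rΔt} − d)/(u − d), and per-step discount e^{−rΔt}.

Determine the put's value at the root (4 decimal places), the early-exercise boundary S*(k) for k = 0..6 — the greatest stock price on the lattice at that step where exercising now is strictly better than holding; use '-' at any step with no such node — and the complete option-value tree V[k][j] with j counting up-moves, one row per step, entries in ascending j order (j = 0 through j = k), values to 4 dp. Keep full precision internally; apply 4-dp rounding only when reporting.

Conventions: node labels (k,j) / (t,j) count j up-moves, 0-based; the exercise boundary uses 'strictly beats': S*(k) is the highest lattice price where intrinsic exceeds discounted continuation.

price = 4.2200
boundary = - - - - - 79.7371 90.3201
tree:
4.2200
6.8564 1.6441
10.8687 2.9429 0.3685
16.7096 5.1851 0.7421 0.0000
24.7134 8.9493 1.4944 0.0000 0.0000
34.7729 15.0170 3.0092 0.0000 0.0000 0.0000
44.1160 24.1899 6.0596 0.0000 0.0000 0.0000 0.0000
52.3642 34.7729 12.2022 0.0000 0.0000 0.0000 0.0000 0.0000

Δt=0.08400, u=1.13272, d=0.88283, q=0.49959, disc=e^(-rΔt)=0.99239
k=7 terminal: V=max(K-S,0) → 52.3642 34.7729 12.2022 0.0000 0.0000 0.0000 0.0000 0.0000
k=6: j=0 S=70.3940 intr=44.1160 cont=43.2440 V=44.1160[EX]; j=1 S=90.3201 intr=24.1899 cont=23.3179 V=24.1899[EX]; j=2 S=115.8866 intr=0.0000 cont=6.0596 V=6.0596[hold]; j=3 S=148.6900 intr=0.0000 cont=0.0000 V=0.0000[hold]; j=4 S=190.7789 intr=0.0000 cont=0.0000 V=0.0000[hold]; j=5 S=244.7817 intr=0.0000 cont=0.0000 V=0.0000[hold]; j=6 S=314.0709 intr=0.0000 cont=0.0000 V=0.0000[hold]  S*(6)=90.3201
k=5: j=0 S=79.7371 intr=34.7729 cont=33.9010 V=34.7729[EX]; j=1 S=102.3078 intr=12.2022 cont=15.0170 V=15.0170[hold]; j=2 S=131.2676 intr=0.0000 cont=3.0092 V=3.0092[hold]; j=3 S=168.4248 intr=0.0000 cont=0.0000 V=0.0000[hold]; j=4 S=216.1000 intr=0.0000 cont=0.0000 V=0.0000[hold]; j=5 S=277.2703 intr=0.0000 cont=0.0000 V=0.0000[hold]  S*(5)=79.7371
k=4: j=0 S=90.3201 intr=24.1899 cont=24.7134 V=24.7134[hold]; j=1 S=115.8866 intr=0.0000 cont=8.9493 V=8.9493[hold]; j=2 S=148.6900 intr=0.0000 cont=1.4944 V=1.4944[hold]; j=3 S=190.7789 intr=0.0000 cont=0.0000 V=0.0000[hold]; j=4 S=244.7817 intr=0.0000 cont=0.0000 V=0.0000[hold]  S*(4)=-
k=3: j=0 S=102.3078 intr=12.2022 cont=16.7096 V=16.7096[hold]; j=1 S=131.2676 intr=0.0000 cont=5.1851 V=5.1851[hold]; j=2 S=168.4248 intr=0.0000 cont=0.7421 V=0.7421[hold]; j=3 S=216.1000 intr=0.0000 cont=0.0000 V=0.0000[hold]  S*(3)=-
k=2: j=0 S=115.8866 intr=0.0000 cont=10.8687 V=10.8687[hold]; j=1 S=148.6900 intr=0.0000 cont=2.9429 V=2.9429[hold]; j=2 S=190.7789 intr=0.0000 cont=0.3685 V=0.3685[hold]  S*(2)=-
k=1: j=0 S=131.2676 intr=0.0000 cont=6.8564 V=6.8564[hold]; j=1 S=168.4248 intr=0.0000 cont=1.6441 V=1.6441[hold]  S*(1)=-
k=0: j=0 S=148.6900 intr=0.0000 cont=4.2200 V=4.2200[hold]  S*(0)=-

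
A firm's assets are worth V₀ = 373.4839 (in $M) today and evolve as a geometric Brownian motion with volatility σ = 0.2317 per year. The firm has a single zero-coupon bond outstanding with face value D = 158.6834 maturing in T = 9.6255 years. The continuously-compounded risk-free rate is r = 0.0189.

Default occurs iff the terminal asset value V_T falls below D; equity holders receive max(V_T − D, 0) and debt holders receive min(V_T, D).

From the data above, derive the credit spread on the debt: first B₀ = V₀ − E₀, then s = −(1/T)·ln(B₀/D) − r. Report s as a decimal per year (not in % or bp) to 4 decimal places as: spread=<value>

Equity is a call on the firm's assets struck at D = 158.6834:
d₁ = [ln(V₀/D) + (r + σ²/2)T] / (σ√T)
   = [ln(373.4839/158.6834) + (0.0189 + 0.5·0.2317²)·9.6255] / (0.2317·√9.6255)
   = [0.855964 + 0.440294] / 0.718849 = 1.803241
d₂ = d₁ − σ√T = 1.803241 − 0.718849 = 1.084392
N(d₁) = 0.964325,  N(d₂) = 0.860904,  e^(−rT) = 0.833666
E₀ = V₀·N(d₁) − D·e^(−rT)·N(d₂)
   = 373.4839·0.964325 − 158.6834·0.833666·0.860904 = 246.271582
B₀ = V₀ − E₀ = 373.4839 − 246.271582 = 127.212318
spread = −(1/T)·ln(B₀/D) − r = −(1/9.6255)·ln(127.212318/158.6834) − 0.0189 = 0.00406541

spread=0.0041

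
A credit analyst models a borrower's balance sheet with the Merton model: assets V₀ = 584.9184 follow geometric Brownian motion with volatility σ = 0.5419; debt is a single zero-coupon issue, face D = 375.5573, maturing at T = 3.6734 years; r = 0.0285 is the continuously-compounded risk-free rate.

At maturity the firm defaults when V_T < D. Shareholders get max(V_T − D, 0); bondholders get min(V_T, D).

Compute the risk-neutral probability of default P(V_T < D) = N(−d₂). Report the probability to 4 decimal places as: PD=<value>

PD=0.4968

Apply the equity-as-call identities (strike 375.5573, horizon 3.6734 years):
d₁ = [ln(V₀/D) + (r + σ²/2)T] / (σ√T)
   = [ln(584.9184/375.5573) + (0.0285 + 0.5·0.5419²)·3.6734] / (0.5419·√3.6734)
   = [0.443061 + 0.644049] / 1.038612 = 1.046696
d₂ = d₁ − σ√T = 1.046696 − 1.038612 = 0.008084
risk-neutral PD = N(−d₂) = N(-0.008084) = 0.496775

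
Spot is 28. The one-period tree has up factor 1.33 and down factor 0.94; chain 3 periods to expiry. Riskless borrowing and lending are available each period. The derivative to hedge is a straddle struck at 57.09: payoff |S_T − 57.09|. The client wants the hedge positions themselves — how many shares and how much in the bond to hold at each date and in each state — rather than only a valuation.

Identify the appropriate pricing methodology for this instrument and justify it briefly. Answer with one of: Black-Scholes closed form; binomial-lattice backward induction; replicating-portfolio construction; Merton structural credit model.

Key observation: the task asks for the hedge itself — share and bond holdings at every node of the 3-period tree on spot 28 with factors 1.33/0.94 — which is exactly what the replicating-portfolio construction produces.

framework: replicating-portfolio construction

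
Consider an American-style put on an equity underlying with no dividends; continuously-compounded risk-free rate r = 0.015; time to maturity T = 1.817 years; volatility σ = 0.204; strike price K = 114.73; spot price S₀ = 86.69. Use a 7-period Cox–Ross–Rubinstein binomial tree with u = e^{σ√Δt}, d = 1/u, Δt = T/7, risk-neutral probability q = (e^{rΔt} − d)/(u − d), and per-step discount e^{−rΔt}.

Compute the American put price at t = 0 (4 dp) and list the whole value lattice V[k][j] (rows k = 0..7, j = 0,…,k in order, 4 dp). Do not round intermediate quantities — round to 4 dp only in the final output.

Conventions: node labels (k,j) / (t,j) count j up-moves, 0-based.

Δt=0.25957  u=1.10953  d=0.90128  q=0.49277  discount=0.99611
step 7 (expiry): payoffs max(K−S,0) = 72.8504 63.1741 51.2620 36.5976 18.5451 0.0000 0.0000 0.0000
k=6: (k=6,j=0): S=46.4666, K−S=68.2634, hold=67.8176 ⇒ V=68.2634 exercise | (k=6,j=1): S=57.2027, K−S=57.5273, hold=57.0814 ⇒ V=57.5273 exercise | (k=6,j=2): S=70.4195, K−S=44.3105, hold=43.8647 ⇒ V=44.3105 exercise | (k=6,j=3): S=86.6900, K−S=28.0400, hold=27.5942 ⇒ V=28.0400 exercise | (k=6,j=4): S=106.7198, K−S=8.0102, hold=9.3700 ⇒ V=9.3700 continue | (k=6,j=5): S=131.3776, K−S=0.0000, hold=0.0000 ⇒ V=0.0000 continue | (k=6,j=6): S=161.7325, K−S=0.0000, hold=0.0000 ⇒ V=0.0000 continue
k=5: (k=5,j=0): S=51.5559, K−S=63.1741, hold=62.7282 ⇒ V=63.1741 exercise | (k=5,j=1): S=63.4680, K−S=51.2620, hold=50.8162 ⇒ V=51.2620 exercise | (k=5,j=2): S=78.1324, K−S=36.5976, hold=36.1518 ⇒ V=36.5976 exercise | (k=5,j=3): S=96.1849, K−S=18.5451, hold=18.7667 ⇒ V=18.7667 continue | (k=5,j=4): S=118.4086, K−S=0.0000, hold=4.7342 ⇒ V=4.7342 continue | (k=5,j=5): S=145.7670, K−S=0.0000, hold=0.0000 ⇒ V=0.0000 continue
k=4: (k=4,j=0): S=57.2027, K−S=57.5273, hold=57.0814 ⇒ V=57.5273 exercise | (k=4,j=1): S=70.4195, K−S=44.3105, hold=43.8647 ⇒ V=44.3105 exercise | (k=4,j=2): S=86.6900, K−S=28.0400, hold=27.7030 ⇒ V=28.0400 exercise | (k=4,j=3): S=106.7198, K−S=8.0102, hold=11.8058 ⇒ V=11.8058 continue | (k=4,j=4): S=131.3776, K−S=0.0000, hold=2.3920 ⇒ V=2.3920 continue
k=3: (k=3,j=0): S=63.4680, K−S=51.2620, hold=50.8162 ⇒ V=51.2620 exercise | (k=3,j=1): S=78.1324, K−S=36.5976, hold=36.1518 ⇒ V=36.5976 exercise | (k=3,j=2): S=96.1849, K−S=18.5451, hold=19.9623 ⇒ V=19.9623 continue | (k=3,j=3): S=118.4086, K−S=0.0000, hold=7.1391 ⇒ V=7.1391 continue
k=2: (k=2,j=0): S=70.4195, K−S=44.3105, hold=43.8647 ⇒ V=44.3105 exercise | (k=2,j=1): S=86.6900, K−S=28.0400, hold=28.2898 ⇒ V=28.2898 continue | (k=2,j=2): S=106.7198, K−S=8.0102, hold=13.5904 ⇒ V=13.5904 continue
k=1: (k=1,j=0): S=78.1324, K−S=36.5976, hold=36.2744 ⇒ V=36.5976 exercise | (k=1,j=1): S=96.1849, K−S=18.5451, hold=20.9645 ⇒ V=20.9645 continue
k=0: (k=0,j=0): S=86.6900, K−S=28.0400, hold=28.7818 ⇒ V=28.7818 continue

price = 28.7818
tree:
28.7818
36.5976 20.9645
44.3105 28.2898 13.5904
51.2620 36.5976 19.9623 7.1391
57.5273 44.3105 28.0400 11.8058 2.3920
63.1741 51.2620 36.5976 18.7667 4.7342 0.0000
68.2634 57.5273 44.3105 28.0400 9.3700 0.0000 0.0000
72.8504 63.1741 51.2620 36.5976 18.5451 0.0000 0.0000 0.0000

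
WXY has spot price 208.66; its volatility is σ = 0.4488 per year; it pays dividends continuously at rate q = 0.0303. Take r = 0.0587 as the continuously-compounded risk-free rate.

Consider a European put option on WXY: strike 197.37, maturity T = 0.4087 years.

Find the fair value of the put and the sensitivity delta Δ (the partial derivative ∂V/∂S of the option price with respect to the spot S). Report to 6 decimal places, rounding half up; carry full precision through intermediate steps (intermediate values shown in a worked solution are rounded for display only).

price = 16.661679
Δ = -0.348452

σ√T = 0.4488·√0.4087 = 0.286916
d₁ = (ln(S/K) + (r−q+σ²/2)T) / (σ√T) = (ln(208.66/197.37) + (0.0587−0.0303+0.4488²/2)·0.4087) / 0.286916 = (0.055626 + 0.052768) / 0.286916 = 0.377788
d₂ = d₁ − σ√T = 0.377788 − 0.286916 = 0.090872
e^{−rT} = 0.976295
e^{−qT} = 0.987693
N(−d₁) = 0.352794,  N(−d₂) = 0.463797
Put price V = K·e^{−rT}·N(−d₂) − S·e^{−qT}·N(−d₁) = 89.369692 − 72.708013 = 16.661679
Δ = −e^{−qT}·N(−d₁) = -0.348452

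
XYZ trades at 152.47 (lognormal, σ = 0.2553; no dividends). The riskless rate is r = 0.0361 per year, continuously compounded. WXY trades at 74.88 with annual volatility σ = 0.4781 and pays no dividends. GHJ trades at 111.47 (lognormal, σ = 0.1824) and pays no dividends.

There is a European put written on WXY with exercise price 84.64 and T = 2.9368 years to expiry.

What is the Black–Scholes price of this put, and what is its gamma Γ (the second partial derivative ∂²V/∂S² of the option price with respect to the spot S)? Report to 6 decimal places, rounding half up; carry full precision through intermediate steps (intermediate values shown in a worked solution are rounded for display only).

σ√T = 0.4781·√2.9368 = 0.819324
d₁ = (ln(S/K) + (r+σ²/2)T) / (σ√T) = (ln(74.88/84.64) + (0.0361+0.4781²/2)·2.9368) / 0.819324 = (-0.122520 + 0.441665) / 0.819324 = 0.389522
d₂ = d₁ − σ√T = 0.389522 − 0.819324 = -0.429803
e^{−rT} = 0.899408
N(−d₁) = 0.348445,  N(−d₂) = 0.666330
Put price V = K·e^{−rT}·N(−d₂) − S·N(−d₁) = 50.725002 − 26.091572 = 24.633430
φ(d₁) = (1/√(2π))·e^{−d₁²/2} = 0.369797
Γ = φ(d₁) / (S·σ·√T) = 0.006028

price = 24.633430
Γ = 0.006028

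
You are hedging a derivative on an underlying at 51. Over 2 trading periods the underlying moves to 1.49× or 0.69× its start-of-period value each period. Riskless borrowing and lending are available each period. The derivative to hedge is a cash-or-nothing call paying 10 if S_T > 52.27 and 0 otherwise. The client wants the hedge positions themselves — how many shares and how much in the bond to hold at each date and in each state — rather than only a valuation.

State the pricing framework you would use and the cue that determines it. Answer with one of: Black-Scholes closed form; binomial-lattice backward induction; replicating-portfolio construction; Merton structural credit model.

Key observation: a price alone would not answer the question — the per-node share/bond construction on the spot-51, 1.49/0.69 tree is required, and only the replicating-portfolio method yields it.

framework: replicating-portfolio construction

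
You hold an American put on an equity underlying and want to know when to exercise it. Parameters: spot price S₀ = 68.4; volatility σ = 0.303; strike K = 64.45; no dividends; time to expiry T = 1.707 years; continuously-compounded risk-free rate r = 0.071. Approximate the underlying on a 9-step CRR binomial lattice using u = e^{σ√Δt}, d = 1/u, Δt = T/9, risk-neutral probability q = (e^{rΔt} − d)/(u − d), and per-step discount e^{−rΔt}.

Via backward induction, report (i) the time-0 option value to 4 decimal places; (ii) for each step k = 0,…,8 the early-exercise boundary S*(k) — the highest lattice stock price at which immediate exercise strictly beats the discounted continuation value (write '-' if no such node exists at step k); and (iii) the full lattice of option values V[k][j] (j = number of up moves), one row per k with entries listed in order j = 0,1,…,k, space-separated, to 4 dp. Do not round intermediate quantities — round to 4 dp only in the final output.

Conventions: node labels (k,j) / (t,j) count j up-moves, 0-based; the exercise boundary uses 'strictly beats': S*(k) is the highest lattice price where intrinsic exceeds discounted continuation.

params: Δt=0.18967 u=1.14106 d=0.87638 q=0.51828 e^(-rΔt)=0.98662
t_9 payoffs: 43.5919 37.2923 29.0901 18.4106 4.5058 0.0000 0.0000 0.0000 0.0000 0.0000
t_8: node(8,0) S=23.8004 payoff=40.6496 vs cont=39.7875 → 40.6496 [stop]  node(8,1) S=30.9886 payoff=33.4614 vs cont=32.5993 → 33.4614 [stop]  node(8,2) S=40.3478 payoff=24.1022 vs cont=23.2401 → 24.1022 [stop]  node(8,3) S=52.5337 payoff=11.9163 vs cont=11.0542 → 11.9163 [stop]  node(8,4) S=68.4000 payoff=0.0000 vs cont=2.1415 → 2.1415 [wait]  node(8,5) S=89.0582 payoff=0.0000 vs cont=0.0000 → 0.0000 [wait]  node(8,6) S=115.9556 payoff=0.0000 vs cont=0.0000 → 0.0000 [wait]  node(8,7) S=150.9767 payoff=0.0000 vs cont=0.0000 → 0.0000 [wait]  node(8,8) S=196.5747 payoff=0.0000 vs cont=0.0000 → 0.0000 [wait]  ⇒ S*(8)=52.5337
t_7: node(7,0) S=27.1577 payoff=37.2923 vs cont=36.4302 → 37.2923 [stop]  node(7,1) S=35.3599 payoff=29.0901 vs cont=28.2280 → 29.0901 [stop]  node(7,2) S=46.0394 payoff=18.4106 vs cont=17.5486 → 18.4106 [stop]  node(7,3) S=59.9442 payoff=4.5058 vs cont=6.7586 → 6.7586 [wait]  node(7,4) S=78.0486 payoff=0.0000 vs cont=1.0178 → 1.0178 [wait]  node(7,5) S=101.6209 payoff=0.0000 vs cont=0.0000 → 0.0000 [wait]  node(7,6) S=132.3125 payoff=0.0000 vs cont=0.0000 → 0.0000 [wait]  node(7,7) S=172.2736 payoff=0.0000 vs cont=0.0000 → 0.0000 [wait]  ⇒ S*(7)=46.0394
t_6: node(6,0) S=30.9886 payoff=33.4614 vs cont=32.5993 → 33.4614 [stop]  node(6,1) S=40.3478 payoff=24.1022 vs cont=23.2401 → 24.1022 [stop]  node(6,2) S=52.5337 payoff=11.9163 vs cont=12.2061 → 12.2061 [wait]  node(6,3) S=68.4000 payoff=0.0000 vs cont=3.7327 → 3.7327 [wait]  node(6,4) S=89.0582 payoff=0.0000 vs cont=0.4837 → 0.4837 [wait]  node(6,5) S=115.9556 payoff=0.0000 vs cont=0.0000 → 0.0000 [wait]  node(6,6) S=150.9767 payoff=0.0000 vs cont=0.0000 → 0.0000 [wait]  ⇒ S*(6)=40.3478
t_5: node(5,0) S=35.3599 payoff=29.0901 vs cont=28.2280 → 29.0901 [stop]  node(5,1) S=46.0394 payoff=18.4106 vs cont=17.6968 → 18.4106 [stop]  node(5,2) S=59.9442 payoff=4.5058 vs cont=7.7100 → 7.7100 [wait]  node(5,3) S=78.0486 payoff=0.0000 vs cont=2.0214 → 2.0214 [wait]  node(5,4) S=101.6209 payoff=0.0000 vs cont=0.2299 → 0.2299 [wait]  node(5,5) S=132.3125 payoff=0.0000 vs cont=0.0000 → 0.0000 [wait]  ⇒ S*(5)=46.0394
t_4: node(4,0) S=40.3478 payoff=24.1022 vs cont=23.2401 → 24.1022 [stop]  node(4,1) S=52.5337 payoff=11.9163 vs cont=12.6926 → 12.6926 [wait]  node(4,2) S=68.4000 payoff=0.0000 vs cont=4.6980 → 4.6980 [wait]  node(4,3) S=89.0582 payoff=0.0000 vs cont=1.0783 → 1.0783 [wait]  node(4,4) S=115.9556 payoff=0.0000 vs cont=0.1093 → 0.1093 [wait]  ⇒ S*(4)=40.3478
t_3: node(3,0) S=46.0394 payoff=18.4106 vs cont=17.9455 → 18.4106 [stop]  node(3,1) S=59.9442 payoff=4.5058 vs cont=8.4348 → 8.4348 [wait]  node(3,2) S=78.0486 payoff=0.0000 vs cont=2.7842 → 2.7842 [wait]  node(3,3) S=101.6209 payoff=0.0000 vs cont=0.5684 → 0.5684 [wait]  ⇒ S*(3)=46.0394
t_2: node(2,0) S=52.5337 payoff=11.9163 vs cont=13.0633 → 13.0633 [wait]  node(2,1) S=68.4000 payoff=0.0000 vs cont=5.4326 → 5.4326 [wait]  node(2,2) S=89.0582 payoff=0.0000 vs cont=1.6139 → 1.6139 [wait]  ⇒ S*(2)=-
t_1: node(1,0) S=59.9442 payoff=4.5058 vs cont=8.9866 → 8.9866 [wait]  node(1,1) S=78.0486 payoff=0.0000 vs cont=3.4073 → 3.4073 [wait]  ⇒ S*(1)=-
t_0: node(0,0) S=68.4000 payoff=0.0000 vs cont=6.0134 → 6.0134 [wait]  ⇒ S*(0)=-

price = 6.0134
boundary = - - - 46.0394 40.3478 46.0394 40.3478 46.0394 52.5337
tree:
6.0134
8.9866 3.4073
13.0633 5.4326 1.6139
18.4106 8.4348 2.7842 0.5684
24.1022 12.6926 4.6980 1.0783 0.1093
29.0901 18.4106 7.7100 2.0214 0.2299 0.0000
33.4614 24.1022 12.2061 3.7327 0.4837 0.0000 0.0000
37.2923 29.0901 18.4106 6.7586 1.0178 0.0000 0.0000 0.0000
40.6496 33.4614 24.1022 11.9163 2.1415 0.0000 0.0000 0.0000 0.0000
43.5919 37.2923 29.0901 18.4106 4.5058 0.0000 0.0000 0.0000 0.0000 0.0000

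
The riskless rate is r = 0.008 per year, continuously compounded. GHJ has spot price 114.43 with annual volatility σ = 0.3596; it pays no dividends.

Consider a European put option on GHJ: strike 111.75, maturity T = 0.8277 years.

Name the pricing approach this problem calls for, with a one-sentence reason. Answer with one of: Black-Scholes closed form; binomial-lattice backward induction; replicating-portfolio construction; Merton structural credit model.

framework: Black-Scholes closed form

Key observation: a European claim on GHJ (strike 111.75) — a lognormal (GBM) underlying with constant rate and volatility — has an exact closed-form value; no lattice or capital structure is involved.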